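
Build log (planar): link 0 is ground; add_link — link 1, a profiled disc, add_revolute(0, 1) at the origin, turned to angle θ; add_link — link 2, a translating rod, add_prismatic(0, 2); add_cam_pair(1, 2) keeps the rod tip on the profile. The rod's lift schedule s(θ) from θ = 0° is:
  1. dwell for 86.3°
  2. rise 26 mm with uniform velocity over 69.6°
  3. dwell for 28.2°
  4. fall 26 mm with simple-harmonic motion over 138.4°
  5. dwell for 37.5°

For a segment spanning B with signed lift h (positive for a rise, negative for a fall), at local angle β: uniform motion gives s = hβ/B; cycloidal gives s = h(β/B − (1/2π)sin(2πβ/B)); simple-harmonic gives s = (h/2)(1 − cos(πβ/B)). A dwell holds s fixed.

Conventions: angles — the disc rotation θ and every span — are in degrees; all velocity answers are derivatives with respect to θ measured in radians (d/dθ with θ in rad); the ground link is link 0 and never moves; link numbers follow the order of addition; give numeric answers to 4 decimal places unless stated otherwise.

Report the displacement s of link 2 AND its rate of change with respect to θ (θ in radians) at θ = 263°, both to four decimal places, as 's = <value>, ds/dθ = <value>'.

seg 1 [0°–86.3°] dwell: s stays 0.0000
seg 2 [86.3°–155.9°] uniform, h=26: full span → s += 26 → s = 26.0000
seg 3 [155.9°–184.1°] dwell: s stays 26.0000
seg 4 [184.1°–322.5°] simple-harmonic, h=-26: θ=263° here. β=78.9, B=138.4. -26/2·(1 − cos(π·0.5701)) = -15.8393 → s = 10.1607
velocity in seg [184.1°–322.5°] (simple-harmonic), θ in radians: β = 78.9° = 1.3771 rad, B = 138.4° = 2.4155 rad; ds/dθ = (πh/(2B)) sin(πβ/B) = (π·(-26)/(2·2.4155)) sin(π·0.5701) = -16.499321 mm/rad

s = 10.1607, ds/dθ = -16.4993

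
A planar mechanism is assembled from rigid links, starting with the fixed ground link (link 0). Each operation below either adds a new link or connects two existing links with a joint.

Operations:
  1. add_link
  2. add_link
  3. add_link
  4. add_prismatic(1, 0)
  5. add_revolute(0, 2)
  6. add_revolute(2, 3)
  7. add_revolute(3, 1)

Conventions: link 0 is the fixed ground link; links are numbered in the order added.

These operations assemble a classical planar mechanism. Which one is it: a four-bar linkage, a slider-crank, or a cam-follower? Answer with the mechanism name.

links: 4 (incl. ground); joints: 3 revolute, 1 prismatic, 0 higher (cam) pair, forming one closed loop
4 links, 3 revolutes + 1 prismatic in one loop → slider-crank

slider-crank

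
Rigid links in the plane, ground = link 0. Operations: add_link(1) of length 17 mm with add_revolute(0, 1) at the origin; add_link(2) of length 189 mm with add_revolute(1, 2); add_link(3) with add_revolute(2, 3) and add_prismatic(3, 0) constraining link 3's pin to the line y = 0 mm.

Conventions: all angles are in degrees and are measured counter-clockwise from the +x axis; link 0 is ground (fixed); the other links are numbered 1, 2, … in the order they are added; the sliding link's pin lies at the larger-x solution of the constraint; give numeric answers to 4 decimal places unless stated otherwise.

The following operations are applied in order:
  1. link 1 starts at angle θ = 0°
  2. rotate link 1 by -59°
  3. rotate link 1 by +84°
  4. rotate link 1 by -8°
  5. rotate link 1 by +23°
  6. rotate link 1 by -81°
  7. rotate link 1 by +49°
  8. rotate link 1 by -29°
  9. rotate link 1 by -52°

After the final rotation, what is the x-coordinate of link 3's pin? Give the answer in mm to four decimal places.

geometry: r = 17 mm, L = 189 mm, e = 0 mm; θ starts at 0°
rotate link 1 by -59°: θ ← 0° -59° = -59°
rotate link 1 by +84°: θ ← -59° +84° = 25°
rotate link 1 by -8°: θ ← 25° -8° = 17°
rotate link 1 by +23°: θ ← 17° +23° = 40°
rotate link 1 by -81°: θ ← 40° -81° = -41°
rotate link 1 by +49°: θ ← -41° +49° = 8°
rotate link 1 by -29°: θ ← 8° -29° = -21°
rotate link 1 by -52°: θ ← -21° -52° = -73°
crank pin P = (r cos θ, r sin θ) = (4.970319, -16.257181)
h = r sin θ − e = -16.257181 − 0 = -16.257181
x = r cos θ + √(L² − h²) = 4.970319 + 188.299506 = 193.269825

193.2698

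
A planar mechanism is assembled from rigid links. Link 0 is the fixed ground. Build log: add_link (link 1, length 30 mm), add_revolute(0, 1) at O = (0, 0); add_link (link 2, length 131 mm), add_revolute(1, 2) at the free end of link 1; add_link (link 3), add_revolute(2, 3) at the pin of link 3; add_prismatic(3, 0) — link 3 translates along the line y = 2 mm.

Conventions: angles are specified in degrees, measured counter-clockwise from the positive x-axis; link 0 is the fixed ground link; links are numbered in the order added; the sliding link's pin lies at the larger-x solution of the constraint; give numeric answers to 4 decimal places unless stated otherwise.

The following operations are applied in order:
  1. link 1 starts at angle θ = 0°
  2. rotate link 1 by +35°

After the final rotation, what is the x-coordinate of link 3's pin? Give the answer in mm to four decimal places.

geometry: r = 30 mm, L = 131 mm, e = 2 mm; θ starts at 0°
rotate link 1 by +35°: θ ← 0° +35° = 35°
crank pin P = (r cos θ, r sin θ) = (24.574561, 17.207293)
h = r sin θ − e = 17.207293 − 2 = 15.207293
x = r cos θ + √(L² − h²) = 24.574561 + 130.114328 = 154.688889

154.6889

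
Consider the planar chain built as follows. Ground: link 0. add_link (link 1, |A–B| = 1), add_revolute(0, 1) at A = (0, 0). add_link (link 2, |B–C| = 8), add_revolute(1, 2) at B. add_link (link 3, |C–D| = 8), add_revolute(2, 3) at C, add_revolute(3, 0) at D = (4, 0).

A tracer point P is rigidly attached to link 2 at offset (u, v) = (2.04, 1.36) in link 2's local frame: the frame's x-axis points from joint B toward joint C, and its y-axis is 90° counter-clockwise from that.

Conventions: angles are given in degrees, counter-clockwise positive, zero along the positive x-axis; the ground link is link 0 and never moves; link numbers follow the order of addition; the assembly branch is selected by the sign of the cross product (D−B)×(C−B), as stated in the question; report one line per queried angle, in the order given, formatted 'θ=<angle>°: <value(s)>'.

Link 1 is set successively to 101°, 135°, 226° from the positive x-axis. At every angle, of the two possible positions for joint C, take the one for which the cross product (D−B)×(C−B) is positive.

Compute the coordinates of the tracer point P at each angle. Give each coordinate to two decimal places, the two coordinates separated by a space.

A=(0,0), D=(4.00,0)
θ=101°: B = A + 1.00·(cos101°, sin101°) = (-0.1908, 0.9816)
θ=101°: |BD| = 4.3042
θ=101°: circle(B,8.00) ∩ circle(D,8.00): a=2.1521, h=7.7051
θ=101°:   candidates: C₊=(3.6618,7.9928) cross=33.165; C₋=(0.1474,-7.0112) cross=-33.165
θ=101°:   branch + wants cross > 0 → take C=(3.6618,7.9928) (cross=33.165)
θ=101°: ex = (C−B)/|BC| = (0.4816,0.8764); ey = (-0.8764,0.4816)
θ=101°: P = B + 2.04·ex + 1.36·ey = (-0.4003,3.4244)
θ=135°: B = A + 1.00·(cos135°, sin135°) = (-0.7071, 0.7071)
θ=135°: |BD| = 4.7599
θ=135°: circle(B,8.00) ∩ circle(D,8.00): a=2.3800, h=7.6378
θ=135°:   candidates: C₊=(2.7811,7.9066) cross=36.355; C₋=(0.5118,-7.1995) cross=-36.355
θ=135°:   branch + wants cross > 0 → take C=(2.7811,7.9066) (cross=36.355)
θ=135°: ex = (C−B)/|BC| = (0.4360,0.8999); ey = (-0.8999,0.4360)
θ=135°: P = B + 2.04·ex + 1.36·ey = (-1.0415,3.1360)
θ=226°: B = A + 1.00·(cos226°, sin226°) = (-0.6947, -0.7193)
θ=226°: |BD| = 4.7494
θ=226°: circle(B,8.00) ∩ circle(D,8.00): a=2.3747, h=7.6394
θ=226°:   candidates: C₊=(0.4956,7.1916) cross=36.283; C₋=(2.8097,-7.9110) cross=-36.283
θ=226°:   branch + wants cross > 0 → take C=(0.4956,7.1916) (cross=36.283)
θ=226°: ex = (C−B)/|BC| = (0.1488,0.9889); ey = (-0.9889,0.1488)
θ=226°: P = B + 2.04·ex + 1.36·ey = (-1.7360,1.5003)

θ=101°: -0.40 3.42
θ=135°: -1.04 3.14
θ=226°: -1.74 1.50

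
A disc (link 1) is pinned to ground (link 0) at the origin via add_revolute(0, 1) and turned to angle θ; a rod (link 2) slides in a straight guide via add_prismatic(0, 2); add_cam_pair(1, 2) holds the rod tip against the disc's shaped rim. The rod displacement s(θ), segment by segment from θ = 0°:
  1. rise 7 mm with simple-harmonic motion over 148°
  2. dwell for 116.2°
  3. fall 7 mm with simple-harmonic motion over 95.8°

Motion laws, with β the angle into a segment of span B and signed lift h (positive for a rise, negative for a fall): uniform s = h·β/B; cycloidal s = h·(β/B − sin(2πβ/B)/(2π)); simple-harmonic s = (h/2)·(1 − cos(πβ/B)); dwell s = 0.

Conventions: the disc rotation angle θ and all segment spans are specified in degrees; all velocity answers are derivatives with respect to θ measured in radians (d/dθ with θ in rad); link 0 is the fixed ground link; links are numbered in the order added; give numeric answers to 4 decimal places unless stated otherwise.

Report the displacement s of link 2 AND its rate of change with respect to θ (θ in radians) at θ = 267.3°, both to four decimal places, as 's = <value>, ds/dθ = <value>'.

segment 1 (0° to 148°, simple-harmonic, h = 7) is passed completely: s = 0.0000 + (7) = 7.0000
segment 2 (148° to 264.2°, dwell): s unchanged at 7.0000
θ = 267.3° falls in segment 3 (264.2° to 360°, simple-harmonic, h = -7): β = 267.3 − 264.2 = 3.1°, B = 95.8°; Δs = -7/2·(1 − cos(π·0.0324)) = -0.0181; s = 7.0000 − 0.0181 = 6.9819
velocity in seg [264.2°–360°] (simple-harmonic), θ in radians: β = 3.1° = 0.0541 rad, B = 95.8° = 1.6720 rad; ds/dθ = (πh/(2B)) sin(πβ/B) = (π·(-7)/(2·1.6720)) sin(π·0.0324) = -0.667379 mm/rad

s = 6.9819, ds/dθ = -0.6674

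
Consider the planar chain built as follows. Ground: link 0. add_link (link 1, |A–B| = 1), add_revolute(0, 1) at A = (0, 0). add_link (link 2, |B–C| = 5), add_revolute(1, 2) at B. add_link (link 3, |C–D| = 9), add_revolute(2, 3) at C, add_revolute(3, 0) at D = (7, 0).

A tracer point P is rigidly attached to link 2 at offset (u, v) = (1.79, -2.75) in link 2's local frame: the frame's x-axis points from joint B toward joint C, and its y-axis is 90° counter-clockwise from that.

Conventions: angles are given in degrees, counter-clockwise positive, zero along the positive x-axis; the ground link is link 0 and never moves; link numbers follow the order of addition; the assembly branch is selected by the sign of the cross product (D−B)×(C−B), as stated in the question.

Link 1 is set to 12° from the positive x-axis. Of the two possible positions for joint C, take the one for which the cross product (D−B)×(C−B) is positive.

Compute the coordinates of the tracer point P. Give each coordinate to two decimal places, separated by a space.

A=(0,0), D=(7.00,0)
B = A + 1.00·(cos12°, sin12°) = (0.9781, 0.2079)
|BD| = 6.0254
circle(B,5.00) ∩ circle(D,9.00): a=-1.6342, h=4.7254
  candidates: C₊=(-0.4921,4.9869) cross=28.473; C₋=(-0.8182,-4.4583) cross=-28.473
  branch + wants cross > 0 → take C=(-0.4921,4.9869) (cross=28.473)
ex = (C−B)/|BC| = (-0.2940,0.9558); ey = (-0.9558,-0.2940)
P = B + 1.79·ex + -2.75·ey = (3.0802,2.7274)

3.08 2.73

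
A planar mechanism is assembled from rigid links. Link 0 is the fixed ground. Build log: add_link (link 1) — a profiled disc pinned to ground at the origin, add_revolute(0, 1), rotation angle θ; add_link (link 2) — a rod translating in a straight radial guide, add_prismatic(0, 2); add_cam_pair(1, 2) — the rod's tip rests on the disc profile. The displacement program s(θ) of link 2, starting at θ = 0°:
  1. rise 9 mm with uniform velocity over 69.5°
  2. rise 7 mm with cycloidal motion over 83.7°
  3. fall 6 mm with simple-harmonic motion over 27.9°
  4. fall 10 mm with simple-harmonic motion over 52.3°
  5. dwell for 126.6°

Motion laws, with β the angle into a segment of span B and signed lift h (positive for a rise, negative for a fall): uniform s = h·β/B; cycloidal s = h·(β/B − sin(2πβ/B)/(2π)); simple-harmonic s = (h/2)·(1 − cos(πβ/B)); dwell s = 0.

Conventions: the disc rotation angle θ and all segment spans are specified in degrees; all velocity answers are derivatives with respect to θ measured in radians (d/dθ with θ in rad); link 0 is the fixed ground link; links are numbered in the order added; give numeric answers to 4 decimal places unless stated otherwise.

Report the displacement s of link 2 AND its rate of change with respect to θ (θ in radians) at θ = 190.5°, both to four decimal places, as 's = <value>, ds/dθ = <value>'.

seg 1 [0°–69.5°] uniform, h=9: full span → s += 9 → s = 9.0000
seg 2 [69.5°–153.2°] cycloidal, h=7: full span → s += 7 → s = 16.0000
seg 3 [153.2°–181.1°] simple-harmonic, h=-6: full span → s += -6 → s = 10.0000
seg 4 [181.1°–233.4°] simple-harmonic, h=-10: θ=190.5° here. β=9.4, B=52.3. -10/2·(1 − cos(π·0.1797)) = -0.7761 → s = 9.2239
velocity in seg [181.1°–233.4°] (simple-harmonic), θ in radians: β = 9.4° = 0.1641 rad, B = 52.3° = 0.9128 rad; ds/dθ = (πh/(2B)) sin(πβ/B) = (π·(-10)/(2·0.9128)) sin(π·0.1797) = -9.208507 mm/rad

s = 9.2239, ds/dθ = -9.2085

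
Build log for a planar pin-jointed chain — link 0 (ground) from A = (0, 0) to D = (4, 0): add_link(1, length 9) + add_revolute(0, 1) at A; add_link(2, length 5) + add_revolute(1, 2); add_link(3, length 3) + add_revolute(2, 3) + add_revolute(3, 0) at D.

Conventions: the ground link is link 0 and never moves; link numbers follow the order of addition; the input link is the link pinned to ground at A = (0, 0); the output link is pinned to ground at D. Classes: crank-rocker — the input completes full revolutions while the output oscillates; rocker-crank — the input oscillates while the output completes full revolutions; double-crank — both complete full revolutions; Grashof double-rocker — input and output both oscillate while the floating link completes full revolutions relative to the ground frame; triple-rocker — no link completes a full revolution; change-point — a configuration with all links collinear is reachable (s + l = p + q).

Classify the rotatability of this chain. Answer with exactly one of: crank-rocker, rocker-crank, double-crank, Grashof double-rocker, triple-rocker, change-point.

lengths: ground=4, input=9, coupler=5, output=3
sorted: s=3 (shortest), l=9 (longest), p+q=9
s + l = 12 vs p + q = 9
s + l > p + q → non-Grashof → no link fully rotates → triple-rocker

triple-rocker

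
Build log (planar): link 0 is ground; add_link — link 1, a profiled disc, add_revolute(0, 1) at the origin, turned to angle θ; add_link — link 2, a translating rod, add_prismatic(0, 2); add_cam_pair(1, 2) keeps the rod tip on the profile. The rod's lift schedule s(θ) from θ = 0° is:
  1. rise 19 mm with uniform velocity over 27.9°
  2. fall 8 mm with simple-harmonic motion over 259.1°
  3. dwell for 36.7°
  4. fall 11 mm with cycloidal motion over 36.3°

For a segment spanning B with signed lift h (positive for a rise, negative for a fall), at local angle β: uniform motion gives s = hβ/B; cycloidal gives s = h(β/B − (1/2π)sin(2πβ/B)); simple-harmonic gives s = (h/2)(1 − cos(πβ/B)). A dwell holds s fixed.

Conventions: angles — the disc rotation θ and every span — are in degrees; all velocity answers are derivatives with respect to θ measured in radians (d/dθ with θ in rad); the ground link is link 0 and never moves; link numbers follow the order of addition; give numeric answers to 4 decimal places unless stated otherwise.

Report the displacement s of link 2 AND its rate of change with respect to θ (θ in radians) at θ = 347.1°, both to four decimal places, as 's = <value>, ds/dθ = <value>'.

seg 1 [0°–27.9°] uniform, h=19: full span → s += 19 → s = 19.0000
seg 2 [27.9°–287°] simple-harmonic, h=-8: full span → s += -8 → s = 11.0000
seg 3 [287°–323.7°] dwell: s stays 11.0000
seg 4 [323.7°–360°] cycloidal, h=-11: θ=347.1° here. β=23.4, B=36.3. -11·(0.6446 − sin(2π·0.6446)/(2π)) = -8.4717 → s = 2.5283
velocity in seg [323.7°–360°] (cycloidal), θ in radians: β = 23.4° = 0.4084 rad, B = 36.3° = 0.6336 rad; ds/dθ = (h/B)(1 − cos(2πβ/B)) = ((-11)/0.6336)(1 − cos(2π·0.6446)) = -28.035897 mm/rad

s = 2.5283, ds/dθ = -28.0359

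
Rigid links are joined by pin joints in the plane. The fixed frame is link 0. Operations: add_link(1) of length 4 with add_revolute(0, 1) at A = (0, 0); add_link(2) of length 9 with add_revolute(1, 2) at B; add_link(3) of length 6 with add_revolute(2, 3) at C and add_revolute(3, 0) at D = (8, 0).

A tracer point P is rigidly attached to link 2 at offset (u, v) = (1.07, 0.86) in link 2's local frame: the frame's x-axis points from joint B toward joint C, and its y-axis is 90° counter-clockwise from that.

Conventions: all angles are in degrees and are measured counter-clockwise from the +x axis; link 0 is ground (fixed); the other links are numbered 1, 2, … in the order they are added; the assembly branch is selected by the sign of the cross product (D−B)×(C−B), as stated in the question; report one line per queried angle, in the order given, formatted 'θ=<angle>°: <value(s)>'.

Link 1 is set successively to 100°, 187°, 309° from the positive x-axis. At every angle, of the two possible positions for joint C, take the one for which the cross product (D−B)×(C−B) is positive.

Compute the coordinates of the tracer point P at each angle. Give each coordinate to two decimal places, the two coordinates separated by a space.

A=(0,0), D=(8.00,0)
θ=100°: B = A + 4.00·(cos100°, sin100°) = (-0.6946, 3.9392)
θ=100°: |BD| = 9.5453
θ=100°: circle(B,9.00) ∩ circle(D,6.00): a=7.1298, h=5.4923
θ=100°:   candidates: C₊=(8.0664,5.9996) cross=52.426; C₋=(3.5332,-4.0059) cross=-52.426
θ=100°:   branch + wants cross > 0 → take C=(8.0664,5.9996) (cross=52.426)
θ=100°: ex = (C−B)/|BC| = (0.9734,0.2289); ey = (-0.2289,0.9734)
θ=100°: P = B + 1.07·ex + 0.86·ey = (0.1501,5.0214)
θ=187°: B = A + 4.00·(cos187°, sin187°) = (-3.9702, -0.4875)
θ=187°: |BD| = 11.9801
θ=187°: circle(B,9.00) ∩ circle(D,6.00): a=7.8682, h=4.3694
θ=187°:   candidates: C₊=(3.7137,4.1985) cross=52.346; C₋=(4.0693,-4.5331) cross=-52.346
θ=187°:   branch + wants cross > 0 → take C=(3.7137,4.1985) (cross=52.346)
θ=187°: ex = (C−B)/|BC| = (0.8538,0.5207); ey = (-0.5207,0.8538)
θ=187°: P = B + 1.07·ex + 0.86·ey = (-3.5044,0.8039)
θ=309°: B = A + 4.00·(cos309°, sin309°) = (2.5173, -3.1086)
θ=309°: |BD| = 6.3027
θ=309°: circle(B,9.00) ∩ circle(D,6.00): a=6.7213, h=5.9854
θ=309°:   candidates: C₊=(5.4120,5.4132) cross=37.724; C₋=(11.3162,-5.0003) cross=-37.724
θ=309°:   branch + wants cross > 0 → take C=(5.4120,5.4132) (cross=37.724)
θ=309°: ex = (C−B)/|BC| = (0.3216,0.9469); ey = (-0.9469,0.3216)
θ=309°: P = B + 1.07·ex + 0.86·ey = (2.0471,-1.8188)

θ=100°: 0.15 5.02
θ=187°: -3.50 0.80
θ=309°: 2.05 -1.82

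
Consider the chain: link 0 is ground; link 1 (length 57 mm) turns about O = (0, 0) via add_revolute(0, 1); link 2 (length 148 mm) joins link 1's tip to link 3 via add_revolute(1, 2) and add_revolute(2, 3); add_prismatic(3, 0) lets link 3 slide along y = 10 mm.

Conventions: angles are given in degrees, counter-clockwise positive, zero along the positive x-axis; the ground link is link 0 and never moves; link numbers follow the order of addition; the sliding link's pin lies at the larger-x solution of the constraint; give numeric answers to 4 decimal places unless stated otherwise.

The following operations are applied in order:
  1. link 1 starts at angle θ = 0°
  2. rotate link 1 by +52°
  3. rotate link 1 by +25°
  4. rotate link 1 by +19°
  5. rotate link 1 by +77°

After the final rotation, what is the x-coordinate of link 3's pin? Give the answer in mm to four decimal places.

geometry: r = 57 mm, L = 148 mm, e = 10 mm; θ starts at 0°
rotate link 1 by +52°: θ ← 0° +52° = 52°
rotate link 1 by +25°: θ ← 52° +25° = 77°
rotate link 1 by +19°: θ ← 77° +19° = 96°
rotate link 1 by +77°: θ ← 96° +77° = 173°
crank pin P = (r cos θ, r sin θ) = (-56.575131, 6.946553)
h = r sin θ − e = 6.946553 − 10 = -3.053447
x = r cos θ + √(L² − h²) = -56.575131 + 147.968498 = 91.393368

91.3934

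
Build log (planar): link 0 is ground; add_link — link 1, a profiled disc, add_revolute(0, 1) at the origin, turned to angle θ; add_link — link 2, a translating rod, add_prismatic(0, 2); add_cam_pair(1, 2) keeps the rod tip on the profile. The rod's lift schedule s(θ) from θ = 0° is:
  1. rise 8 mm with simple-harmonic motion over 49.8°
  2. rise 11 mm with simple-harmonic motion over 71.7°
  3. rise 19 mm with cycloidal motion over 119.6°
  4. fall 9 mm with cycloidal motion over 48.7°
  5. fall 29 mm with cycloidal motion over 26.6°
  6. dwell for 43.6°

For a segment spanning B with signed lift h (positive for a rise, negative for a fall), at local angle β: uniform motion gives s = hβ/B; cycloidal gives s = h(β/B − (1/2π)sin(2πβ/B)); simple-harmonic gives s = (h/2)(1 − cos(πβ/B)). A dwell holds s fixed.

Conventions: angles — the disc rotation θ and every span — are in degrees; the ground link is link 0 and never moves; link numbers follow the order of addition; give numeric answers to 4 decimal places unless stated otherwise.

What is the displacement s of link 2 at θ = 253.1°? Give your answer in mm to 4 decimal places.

seg 1 [0°–49.8°] simple-harmonic, h=8: full span → s += 8 → s = 8.0000
seg 2 [49.8°–121.5°] simple-harmonic, h=11: full span → s += 11 → s = 19.0000
seg 3 [121.5°–241.1°] cycloidal, h=19: full span → s += 19 → s = 38.0000
seg 4 [241.1°–289.8°] cycloidal, h=-9: θ=253.1° here. β=12, B=48.7. -9·(0.2464 − sin(2π·0.2464)/(2π)) = -0.7856 → s = 37.2144

37.2144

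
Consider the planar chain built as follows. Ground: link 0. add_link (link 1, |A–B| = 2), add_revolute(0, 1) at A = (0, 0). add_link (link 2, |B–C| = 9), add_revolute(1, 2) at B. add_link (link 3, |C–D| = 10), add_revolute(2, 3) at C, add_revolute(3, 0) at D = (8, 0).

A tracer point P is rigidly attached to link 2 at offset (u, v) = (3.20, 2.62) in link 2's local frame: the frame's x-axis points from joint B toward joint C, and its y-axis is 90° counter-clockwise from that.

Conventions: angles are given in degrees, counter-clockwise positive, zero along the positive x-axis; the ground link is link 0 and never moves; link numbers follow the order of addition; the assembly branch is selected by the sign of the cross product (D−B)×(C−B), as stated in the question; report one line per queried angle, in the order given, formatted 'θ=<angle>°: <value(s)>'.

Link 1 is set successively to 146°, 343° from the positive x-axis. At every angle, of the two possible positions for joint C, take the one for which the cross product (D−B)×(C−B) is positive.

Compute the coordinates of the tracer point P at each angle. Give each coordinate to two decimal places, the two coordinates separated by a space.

A=(0,0), D=(8.00,0)
θ=146°: B = A + 2.00·(cos146°, sin146°) = (-1.6581, 1.1184)
θ=146°: |BD| = 9.7226
θ=146°: circle(B,9.00) ∩ circle(D,10.00): a=3.8842, h=8.1187
θ=146°:   candidates: C₊=(3.1342,8.7364) cross=78.935; C₋=(1.2665,-7.3932) cross=-78.935
θ=146°:   branch + wants cross > 0 → take C=(3.1342,8.7364) (cross=78.935)
θ=146°: ex = (C−B)/|BC| = (0.5325,0.8464); ey = (-0.8464,0.5325)
θ=146°: P = B + 3.20·ex + 2.62·ey = (-2.1718,5.2221)
θ=343°: B = A + 2.00·(cos343°, sin343°) = (1.9126, -0.5847)
θ=343°: |BD| = 6.1154
θ=343°: circle(B,9.00) ∩ circle(D,10.00): a=1.5043, h=8.8734
θ=343°:   candidates: C₊=(2.5615,8.3918) cross=54.264; C₋=(4.2584,-9.2737) cross=-54.264
θ=343°:   branch + wants cross > 0 → take C=(2.5615,8.3918) (cross=54.264)
θ=343°: ex = (C−B)/|BC| = (0.0721,0.9974); ey = (-0.9974,0.0721)
θ=343°: P = B + 3.20·ex + 2.62·ey = (-0.4699,2.7958)

θ=146°: -2.17 5.22
θ=343°: -0.47 2.80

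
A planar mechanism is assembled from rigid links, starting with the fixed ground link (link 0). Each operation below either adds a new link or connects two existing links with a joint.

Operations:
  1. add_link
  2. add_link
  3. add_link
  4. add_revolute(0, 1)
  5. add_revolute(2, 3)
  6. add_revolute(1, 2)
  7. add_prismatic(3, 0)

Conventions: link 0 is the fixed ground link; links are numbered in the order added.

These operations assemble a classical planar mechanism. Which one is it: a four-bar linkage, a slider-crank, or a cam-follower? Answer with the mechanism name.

links: 4 (incl. ground); joints: 3 revolute, 1 prismatic, 0 higher (cam) pair, forming one closed loop
4 links, 3 revolutes + 1 prismatic in one loop → slider-crank

slider-crank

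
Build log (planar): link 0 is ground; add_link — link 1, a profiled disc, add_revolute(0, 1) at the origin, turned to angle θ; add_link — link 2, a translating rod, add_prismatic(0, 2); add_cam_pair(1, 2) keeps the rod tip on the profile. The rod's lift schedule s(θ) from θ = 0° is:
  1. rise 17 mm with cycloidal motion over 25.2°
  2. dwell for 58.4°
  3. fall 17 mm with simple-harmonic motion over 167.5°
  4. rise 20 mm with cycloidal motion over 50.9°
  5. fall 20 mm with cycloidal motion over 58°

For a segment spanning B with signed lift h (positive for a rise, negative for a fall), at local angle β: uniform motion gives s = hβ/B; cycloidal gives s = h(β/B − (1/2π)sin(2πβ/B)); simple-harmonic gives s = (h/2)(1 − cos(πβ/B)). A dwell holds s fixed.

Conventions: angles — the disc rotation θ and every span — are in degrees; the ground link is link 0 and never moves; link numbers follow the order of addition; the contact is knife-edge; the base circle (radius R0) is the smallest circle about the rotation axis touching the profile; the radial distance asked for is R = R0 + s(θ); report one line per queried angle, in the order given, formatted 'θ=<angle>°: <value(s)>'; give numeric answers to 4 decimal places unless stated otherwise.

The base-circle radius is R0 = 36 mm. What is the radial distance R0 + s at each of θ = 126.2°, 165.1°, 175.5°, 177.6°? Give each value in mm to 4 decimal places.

seg 1 [0°–25.2°] cycloidal, h=17: full span → s += 17 → s = 17.0000
seg 2 [25.2°–83.6°] dwell: s stays 17.0000
seg 3 [83.6°–251.1°] simple-harmonic, h=-17: θ=126.2° here. β=42.6, B=167.5. -17/2·(1 − cos(π·0.2543)) = -2.5719 → s = 14.4281
seg 3 [83.6°–251.1°] simple-harmonic, h=-17: θ=165.1° here. β=81.5, B=167.5. -17/2·(1 − cos(π·0.4866)) = -8.1414 → s = 8.8586
seg 3 [83.6°–251.1°] simple-harmonic, h=-17: θ=175.5° here. β=91.9, B=167.5. -17/2·(1 − cos(π·0.5487)) = -9.7943 → s = 7.2057
seg 3 [83.6°–251.1°] simple-harmonic, h=-17: θ=177.6° here. β=94, B=167.5. -17/2·(1 − cos(π·0.5612)) = -10.1240 → s = 6.8760
θ=126.2°: R = R0 + s = 36 + 14.4281 = 50.4281
θ=165.1°: R = R0 + s = 36 + 8.8586 = 44.8586
θ=175.5°: R = R0 + s = 36 + 7.2057 = 43.2057
θ=177.6°: R = R0 + s = 36 + 6.8760 = 42.8760

θ=126.2°: 50.4281
θ=165.1°: 44.8586
θ=175.5°: 43.2057
θ=177.6°: 42.8760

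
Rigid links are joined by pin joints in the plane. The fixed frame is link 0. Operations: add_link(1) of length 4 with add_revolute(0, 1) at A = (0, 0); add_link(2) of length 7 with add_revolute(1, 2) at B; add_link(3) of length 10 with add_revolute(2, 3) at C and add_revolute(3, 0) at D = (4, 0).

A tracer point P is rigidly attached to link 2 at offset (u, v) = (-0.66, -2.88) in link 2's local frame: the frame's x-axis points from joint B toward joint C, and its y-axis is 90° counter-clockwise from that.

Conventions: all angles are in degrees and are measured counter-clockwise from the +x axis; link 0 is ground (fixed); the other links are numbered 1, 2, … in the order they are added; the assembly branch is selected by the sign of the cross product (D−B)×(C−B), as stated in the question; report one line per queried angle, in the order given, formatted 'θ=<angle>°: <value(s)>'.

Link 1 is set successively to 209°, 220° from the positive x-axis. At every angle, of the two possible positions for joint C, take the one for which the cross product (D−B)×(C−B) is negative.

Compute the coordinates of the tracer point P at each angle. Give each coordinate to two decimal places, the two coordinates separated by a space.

A=(0,0), D=(4.00,0)
θ=209°: B = A + 4.00·(cos209°, sin209°) = (-3.4985, -1.9392)
θ=209°: |BD| = 7.7452
θ=209°: circle(B,7.00) ∩ circle(D,10.00): a=0.5802, h=6.9759
θ=209°:   candidates: C₊=(-4.6834,4.9597) cross=54.030; C₋=(-1.1901,-8.5477) cross=-54.030
θ=209°:   branch - wants cross < 0 → take C=(-1.1901,-8.5477) (cross=-54.030)
θ=209°: ex = (C−B)/|BC| = (0.3298,-0.9441); ey = (0.9441,0.3298)
θ=209°: P = B + -0.66·ex + -2.88·ey = (-6.4350,-2.2659)
θ=220°: B = A + 4.00·(cos220°, sin220°) = (-3.0642, -2.5712)
θ=220°: |BD| = 7.5175
θ=220°: circle(B,7.00) ∩ circle(D,10.00): a=0.3667, h=6.9904
θ=220°:   candidates: C₊=(-5.1104,4.1231) cross=52.551; C₋=(-0.3287,-9.0145) cross=-52.551
θ=220°:   branch - wants cross < 0 → take C=(-0.3287,-9.0145) (cross=-52.551)
θ=220°: ex = (C−B)/|BC| = (0.3908,-0.9205); ey = (0.9205,0.3908)
θ=220°: P = B + -0.66·ex + -2.88·ey = (-5.9731,-3.0891)

θ=209°: -6.44 -2.27
θ=220°: -5.97 -3.09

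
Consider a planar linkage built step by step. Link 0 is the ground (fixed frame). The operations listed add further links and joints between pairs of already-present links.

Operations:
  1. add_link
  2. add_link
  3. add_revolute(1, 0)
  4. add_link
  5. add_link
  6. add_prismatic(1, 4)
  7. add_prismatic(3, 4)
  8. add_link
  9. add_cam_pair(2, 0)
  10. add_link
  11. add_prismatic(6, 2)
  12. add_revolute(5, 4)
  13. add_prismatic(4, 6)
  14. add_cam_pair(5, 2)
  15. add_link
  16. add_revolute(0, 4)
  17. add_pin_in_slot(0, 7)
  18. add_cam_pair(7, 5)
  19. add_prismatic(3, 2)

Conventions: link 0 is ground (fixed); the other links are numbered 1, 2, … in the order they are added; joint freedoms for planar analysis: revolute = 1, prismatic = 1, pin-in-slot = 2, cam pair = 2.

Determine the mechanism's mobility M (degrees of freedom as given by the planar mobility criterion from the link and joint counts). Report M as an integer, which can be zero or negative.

link 0 = ground. State L|J1|J2 = 1|0|0
+link1  2|0|0
+link2  3|0|0
R(1,0) f=1→J1  3|1|0
+link3  4|1|0
+link4  5|1|0
P(1,4) f=1→J1  5|2|0
P(3,4) f=1→J1  5|3|0
+link5  6|3|0
C(2,0) f=2→J2  6|3|1
+link6  7|3|1
P(6,2) f=1→J1  7|4|1
R(5,4) f=1→J1  7|5|1
P(4,6) f=1→J1  7|6|1
C(5,2) f=2→J2  7|6|2
+link7  8|6|2
R(0,4) f=1→J1  8|7|2
PS(0,7) f=2→J2  8|7|3
C(7,5) f=2→J2  8|7|4
P(3,2) f=1→J1  8|8|4
M = 3(8−1)−2·8−4 = 21−16−4 = 1

M = 1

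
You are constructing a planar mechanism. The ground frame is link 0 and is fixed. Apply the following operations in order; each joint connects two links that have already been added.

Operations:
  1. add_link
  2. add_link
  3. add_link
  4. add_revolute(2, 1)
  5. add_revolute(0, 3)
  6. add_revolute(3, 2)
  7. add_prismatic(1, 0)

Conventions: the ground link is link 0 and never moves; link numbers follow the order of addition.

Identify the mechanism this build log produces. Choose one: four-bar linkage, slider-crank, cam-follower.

links: 4 (incl. ground); joints: 3 revolute, 1 prismatic, 0 higher (cam) pair, forming one closed loop
4 links, 3 revolutes + 1 prismatic in one loop → slider-crank

slider-crank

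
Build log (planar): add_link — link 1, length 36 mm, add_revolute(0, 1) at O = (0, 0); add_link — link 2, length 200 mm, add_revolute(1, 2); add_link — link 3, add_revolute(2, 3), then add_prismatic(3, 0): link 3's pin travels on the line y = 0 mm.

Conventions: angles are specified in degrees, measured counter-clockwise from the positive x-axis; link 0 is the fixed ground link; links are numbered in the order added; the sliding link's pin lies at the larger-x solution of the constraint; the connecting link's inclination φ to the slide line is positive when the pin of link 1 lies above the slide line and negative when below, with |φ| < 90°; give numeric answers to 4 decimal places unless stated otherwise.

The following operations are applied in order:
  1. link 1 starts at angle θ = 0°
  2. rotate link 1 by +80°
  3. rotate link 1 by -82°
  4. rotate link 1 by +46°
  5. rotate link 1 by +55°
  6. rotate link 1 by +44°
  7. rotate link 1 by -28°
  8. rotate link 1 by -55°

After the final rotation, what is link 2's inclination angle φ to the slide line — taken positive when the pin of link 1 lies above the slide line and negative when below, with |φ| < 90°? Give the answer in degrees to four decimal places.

geometry: r = 36 mm, L = 200 mm, e = 0 mm; θ starts at 0°
rotate link 1 by +80°: θ ← 0° +80° = 80°
rotate link 1 by -82°: θ ← 80° -82° = -2°
rotate link 1 by +46°: θ ← -2° +46° = 44°
rotate link 1 by +55°: θ ← 44° +55° = 99°
rotate link 1 by +44°: θ ← 99° +44° = 143°
rotate link 1 by -28°: θ ← 143° -28° = 115°
rotate link 1 by -55°: θ ← 115° -55° = 60°
h = r sin θ − e = 31.176915 − 0 = 31.176915
sin φ = h / L = 31.176915 / 200 = 0.15588457
φ = arcsin(0.15588457) = 8.968102°

8.9681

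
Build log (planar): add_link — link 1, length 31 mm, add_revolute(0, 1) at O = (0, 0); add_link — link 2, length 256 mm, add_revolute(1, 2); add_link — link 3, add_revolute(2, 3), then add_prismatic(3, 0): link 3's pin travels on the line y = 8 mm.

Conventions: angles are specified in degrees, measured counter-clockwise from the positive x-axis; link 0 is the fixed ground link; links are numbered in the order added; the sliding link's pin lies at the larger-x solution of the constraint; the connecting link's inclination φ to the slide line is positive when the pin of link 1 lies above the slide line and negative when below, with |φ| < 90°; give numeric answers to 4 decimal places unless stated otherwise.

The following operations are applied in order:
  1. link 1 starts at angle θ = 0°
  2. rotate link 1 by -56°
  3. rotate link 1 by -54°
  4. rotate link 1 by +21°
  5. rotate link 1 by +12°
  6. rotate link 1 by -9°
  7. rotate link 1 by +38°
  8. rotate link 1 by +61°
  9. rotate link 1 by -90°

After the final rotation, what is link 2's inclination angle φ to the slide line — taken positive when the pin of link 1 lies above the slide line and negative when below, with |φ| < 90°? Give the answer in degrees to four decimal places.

geometry: r = 31 mm, L = 256 mm, e = 8 mm; θ starts at 0°
rotate link 1 by -56°: θ ← 0° -56° = -56°
rotate link 1 by -54°: θ ← -56° -54° = -110°
rotate link 1 by +21°: θ ← -110° +21° = -89°
rotate link 1 by +12°: θ ← -89° +12° = -77°
rotate link 1 by -9°: θ ← -77° -9° = -86°
rotate link 1 by +38°: θ ← -86° +38° = -48°
rotate link 1 by +61°: θ ← -48° +61° = 13°
rotate link 1 by -90°: θ ← 13° -90° = -77°
h = r sin θ − e = -30.205472 − 8 = -38.205472
sin φ = h / L = -38.205472 / 256 = -0.14924013
φ = arcsin(-0.14924013) = -8.582893°

-8.5829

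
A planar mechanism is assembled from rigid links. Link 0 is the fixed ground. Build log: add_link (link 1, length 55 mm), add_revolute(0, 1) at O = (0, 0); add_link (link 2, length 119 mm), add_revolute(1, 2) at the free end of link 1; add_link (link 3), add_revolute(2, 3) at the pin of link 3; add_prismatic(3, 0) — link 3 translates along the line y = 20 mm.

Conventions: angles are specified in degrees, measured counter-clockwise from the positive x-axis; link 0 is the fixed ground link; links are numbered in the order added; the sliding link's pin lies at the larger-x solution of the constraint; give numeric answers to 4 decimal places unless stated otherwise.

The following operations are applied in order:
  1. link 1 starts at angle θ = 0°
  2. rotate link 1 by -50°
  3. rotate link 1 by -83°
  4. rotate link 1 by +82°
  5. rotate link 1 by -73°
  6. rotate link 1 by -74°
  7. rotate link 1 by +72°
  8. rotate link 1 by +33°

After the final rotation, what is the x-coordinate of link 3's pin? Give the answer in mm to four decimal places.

geometry: r = 55 mm, L = 119 mm, e = 20 mm; θ starts at 0°
rotate link 1 by -50°: θ ← 0° -50° = -50°
rotate link 1 by -83°: θ ← -50° -83° = -133°
rotate link 1 by +82°: θ ← -133° +82° = -51°
rotate link 1 by -73°: θ ← -51° -73° = -124°
rotate link 1 by -74°: θ ← -124° -74° = -198°
rotate link 1 by +72°: θ ← -198° +72° = -126°
rotate link 1 by +33°: θ ← -126° +33° = -93°
crank pin P = (r cos θ, r sin θ) = (-2.878478, -54.924624)
h = r sin θ − e = -54.924624 − 20 = -74.924624
x = r cos θ + √(L² − h²) = -2.878478 + 92.451613 = 89.573135

89.5731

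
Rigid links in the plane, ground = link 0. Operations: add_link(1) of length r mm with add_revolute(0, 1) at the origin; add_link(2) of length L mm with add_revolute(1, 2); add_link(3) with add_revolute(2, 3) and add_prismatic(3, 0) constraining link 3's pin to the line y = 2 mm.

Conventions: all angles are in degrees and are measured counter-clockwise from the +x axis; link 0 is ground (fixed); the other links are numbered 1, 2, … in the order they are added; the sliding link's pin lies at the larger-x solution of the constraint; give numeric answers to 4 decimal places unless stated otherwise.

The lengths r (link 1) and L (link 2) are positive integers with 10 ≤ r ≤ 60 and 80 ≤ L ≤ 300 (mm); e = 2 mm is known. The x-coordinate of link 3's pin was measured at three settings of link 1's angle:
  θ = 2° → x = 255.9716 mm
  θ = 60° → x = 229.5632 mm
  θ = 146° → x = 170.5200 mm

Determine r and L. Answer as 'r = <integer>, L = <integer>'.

constraint per measurement: (x − r cos θ)² + (r sin θ − e)² = L²
subtracting the θ₁ and θ₂ equations cancels the r² and L² terms:
r = (x₁² − x₂²) / (2[(x₁cos θ₁ + e sin θ₁) − (x₂cos θ₂ + e sin θ₂)]) = 46.0000 → r = 46
L² = (x₁ − r cos θ₁)² + (r sin θ₁ − e)² = 44099.9969 → L = 210.0000 → L = 210
check at θ₃=146°: x = 170.5200 (printed 170.5200) ✓

r = 46, L = 210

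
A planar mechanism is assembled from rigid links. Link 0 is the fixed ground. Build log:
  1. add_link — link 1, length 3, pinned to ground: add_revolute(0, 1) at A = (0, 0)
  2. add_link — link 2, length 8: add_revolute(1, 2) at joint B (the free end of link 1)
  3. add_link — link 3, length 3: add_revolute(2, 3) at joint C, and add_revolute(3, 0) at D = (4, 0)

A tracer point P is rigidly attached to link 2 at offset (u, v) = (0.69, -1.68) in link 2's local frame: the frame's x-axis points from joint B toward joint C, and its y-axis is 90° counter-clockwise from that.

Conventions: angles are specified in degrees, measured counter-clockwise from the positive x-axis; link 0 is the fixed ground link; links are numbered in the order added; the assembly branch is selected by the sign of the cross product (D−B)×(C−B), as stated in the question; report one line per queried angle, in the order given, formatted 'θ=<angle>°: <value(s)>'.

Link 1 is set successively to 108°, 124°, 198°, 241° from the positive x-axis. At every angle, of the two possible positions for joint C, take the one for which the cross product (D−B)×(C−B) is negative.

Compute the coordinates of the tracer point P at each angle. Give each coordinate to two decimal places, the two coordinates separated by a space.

A=(0,0), D=(4.00,0)
θ=108°: B = A + 3.00·(cos108°, sin108°) = (-0.9271, 2.8532)
θ=108°: |BD| = 5.6935
θ=108°: circle(B,8.00) ∩ circle(D,3.00): a=7.6768, h=2.2509
θ=108°:   candidates: C₊=(6.8443,0.9540) cross=12.816; C₋=(4.5883,-2.9418) cross=-12.816
θ=108°:   branch - wants cross < 0 → take C=(4.5883,-2.9418) (cross=-12.816)
θ=108°: ex = (C−B)/|BC| = (0.6894,-0.7244); ey = (0.7244,0.6894)
θ=108°: P = B + 0.69·ex + -1.68·ey = (-1.6683,1.1951)
θ=124°: B = A + 3.00·(cos124°, sin124°) = (-1.6776, 2.4871)
θ=124°: |BD| = 6.1984
θ=124°: circle(B,8.00) ∩ circle(D,3.00): a=7.5358, h=2.6854
θ=124°:   candidates: C₊=(6.3025,1.9231) cross=16.645; C₋=(4.1475,-2.9964) cross=-16.645
θ=124°:   branch - wants cross < 0 → take C=(4.1475,-2.9964) (cross=-16.645)
θ=124°: ex = (C−B)/|BC| = (0.7281,-0.6854); ey = (0.6854,0.7281)
θ=124°: P = B + 0.69·ex + -1.68·ey = (-2.3267,0.7909)
θ=198°: B = A + 3.00·(cos198°, sin198°) = (-2.8532, -0.9271)
θ=198°: |BD| = 6.9156
θ=198°: circle(B,8.00) ∩ circle(D,3.00): a=7.4343, h=2.9548
θ=198°:   candidates: C₊=(4.1179,2.9977) cross=20.434; C₋=(4.9101,-2.8586) cross=-20.434
θ=198°:   branch - wants cross < 0 → take C=(4.9101,-2.8586) (cross=-20.434)
θ=198°: ex = (C−B)/|BC| = (0.9704,-0.2414); ey = (0.2414,0.9704)
θ=198°: P = B + 0.69·ex + -1.68·ey = (-2.5892,-2.7239)
θ=241°: B = A + 3.00·(cos241°, sin241°) = (-1.4544, -2.6239)
θ=241°: |BD| = 6.0527
θ=241°: circle(B,8.00) ∩ circle(D,3.00): a=7.5698, h=2.5882
θ=241°:   candidates: C₊=(4.2451,2.9900) cross=15.665; C₋=(6.4891,-1.6747) cross=-15.665
θ=241°:   branch - wants cross < 0 → take C=(6.4891,-1.6747) (cross=-15.665)
θ=241°: ex = (C−B)/|BC| = (0.9929,0.1186); ey = (-0.1186,0.9929)
θ=241°: P = B + 0.69·ex + -1.68·ey = (-0.5700,-4.2101)

θ=108°: -1.67 1.20
θ=124°: -2.33 0.79
θ=198°: -2.59 -2.72
θ=241°: -0.57 -4.21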